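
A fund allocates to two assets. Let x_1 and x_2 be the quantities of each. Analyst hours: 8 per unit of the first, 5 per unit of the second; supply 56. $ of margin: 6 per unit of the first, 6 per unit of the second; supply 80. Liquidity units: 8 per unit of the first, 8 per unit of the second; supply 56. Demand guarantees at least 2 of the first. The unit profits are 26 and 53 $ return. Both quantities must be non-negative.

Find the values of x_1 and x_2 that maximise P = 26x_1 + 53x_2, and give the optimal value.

x_1 = 2, x_2 = 5, maximum P = 317

Vertices and P = 26x_1 + 53x_2:
  (7, 0) → P = 182
  (2, 0) → P = 52
  (2, 5) → P = 317

The binding constraints are 8x_1 + 8x_2 = 56 and x_1 = 2.
Solving simultaneously gives x_1 = 2, x_2 = 5.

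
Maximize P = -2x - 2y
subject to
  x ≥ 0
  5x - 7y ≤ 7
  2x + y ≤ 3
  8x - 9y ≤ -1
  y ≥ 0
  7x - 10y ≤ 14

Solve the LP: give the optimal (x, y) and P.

x = 0, y = 1/9, maximum P = -2/9

Vertices and P = -2x - 2y:
  (0, 3) → P = -6
  (0, 1/9) → P = -2/9
  (1, 1) → P = -4

The optimum lies where x = 0 and 8x - 9y = -1.
Solving simultaneously gives x = 0, y = 1/9.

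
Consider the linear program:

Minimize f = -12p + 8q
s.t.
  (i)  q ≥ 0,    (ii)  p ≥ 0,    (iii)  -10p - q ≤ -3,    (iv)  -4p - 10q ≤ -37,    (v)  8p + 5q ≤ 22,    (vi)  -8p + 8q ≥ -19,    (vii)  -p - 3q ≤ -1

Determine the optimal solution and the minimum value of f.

p = 7/12, q = 52/15, minimum f = 311/15

Feasible corners and f = -12p + 8q:
  (0, 37/10) → f = 148/5
  (0, 22/5) → f = 176/5
  (7/12, 52/15) → f = 311/15

The optimum lies where -4p - 10q = -37 and 8p + 5q = 22.
Solving simultaneously gives p = 7/12, q = 52/15.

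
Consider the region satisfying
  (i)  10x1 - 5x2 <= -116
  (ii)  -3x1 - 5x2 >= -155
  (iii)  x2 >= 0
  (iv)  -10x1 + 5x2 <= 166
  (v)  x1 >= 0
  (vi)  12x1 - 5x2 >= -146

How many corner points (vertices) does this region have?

4

Pairwise boundary intersections that survive every other constraint:
  (3, 146/5)
  (0, 116/5)
  (3/5, 766/25)
  (0, 146/5)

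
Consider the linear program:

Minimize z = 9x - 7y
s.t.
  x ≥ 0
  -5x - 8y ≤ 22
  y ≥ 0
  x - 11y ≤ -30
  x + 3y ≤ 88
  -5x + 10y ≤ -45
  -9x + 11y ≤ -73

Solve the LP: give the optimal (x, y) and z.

Corner points and z = 9x - 7y:
  (439/7, 59/7) → z = 3538/7
  (53/3, 13/3) → z = 386/3
  (203/5, 79/5) → z = 1274/5

x = 53/3, y = 13/3, minimum z = 386/3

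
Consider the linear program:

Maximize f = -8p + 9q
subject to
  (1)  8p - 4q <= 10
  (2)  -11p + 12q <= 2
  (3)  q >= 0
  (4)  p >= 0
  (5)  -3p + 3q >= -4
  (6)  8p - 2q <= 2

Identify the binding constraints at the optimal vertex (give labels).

(2) and (6)

Extreme points and f = -8p + 9q:
  (0, 1/6) → f = 3/2
  (14/37, 19/37) → f = 59/37
  (0, 0) → f = 0
  (1/4, 0) → f = -2

The maximum is at (14/37, 19/37). Substituting into each constraint, equality holds for (2) and (6); the remaining constraints have slack.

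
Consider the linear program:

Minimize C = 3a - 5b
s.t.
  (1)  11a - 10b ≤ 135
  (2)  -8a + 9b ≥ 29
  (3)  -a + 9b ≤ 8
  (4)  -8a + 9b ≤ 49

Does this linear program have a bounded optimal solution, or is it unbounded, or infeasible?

bounded optimum

Feasible corners and C = 3a - 5b:
  (-3, 5/9) → C = -106/9
  (-41/7, 5/21) → C = -394/21
The feasible region has finitely many vertices and no improving ray; the minimum is -394/21 at (-41/7, 5/21).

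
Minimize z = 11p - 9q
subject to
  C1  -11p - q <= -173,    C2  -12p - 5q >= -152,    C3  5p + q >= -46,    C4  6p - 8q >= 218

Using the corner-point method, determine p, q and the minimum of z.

Corner points and z = 11p - 9q:
  (73/2, -457/2) → z = 2458
  (801/47, -680/47) → z = 14931/47
  (1153/63, -284/21) → z = 20351/63
The feasible region is unbounded (it extends along (1, -5), (5, -12)), but z strictly increases along every unbounded feasible direction, so there is no improving ray and the minimum is attained at a vertex.

p = 801/47, q = -680/47, minimum z = 14931/47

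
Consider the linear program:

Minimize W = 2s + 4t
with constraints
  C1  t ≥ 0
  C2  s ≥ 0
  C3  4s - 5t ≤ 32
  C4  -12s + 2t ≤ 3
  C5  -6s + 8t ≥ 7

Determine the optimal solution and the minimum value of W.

Feasible corners and W = 2s + 4t:
  (0, 3/2) → W = 6
  (0, 7/8) → W = 7/2
  (291/2, 110) → W = 731
The feasible region is unbounded (it extends along (5, 4), (1, 6)), but W strictly increases along every unbounded feasible direction, so there is no improving ray and the minimum is attained at a vertex.

The optimum lies where s = 0 and -6s + 8t = 7.
Solving simultaneously gives s = 0, t = 7/8.

s = 0, t = 7/8, minimum W = 7/2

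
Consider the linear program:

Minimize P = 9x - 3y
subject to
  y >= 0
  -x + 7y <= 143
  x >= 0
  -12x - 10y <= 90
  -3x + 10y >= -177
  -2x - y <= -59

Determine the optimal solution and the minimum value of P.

Extreme points and P = 9x - 3y:
  (59, 0) → P = 531
  (59/2, 0) → P = 531/2
  (2669/11, 606/11) → P = 22203/11
  (18, 23) → P = 93

At the optimal vertex, -x + 7y = 143 and -2x - y = -59.
Solving simultaneously gives x = 18, y = 23.

x = 18, y = 23, minimum P = 93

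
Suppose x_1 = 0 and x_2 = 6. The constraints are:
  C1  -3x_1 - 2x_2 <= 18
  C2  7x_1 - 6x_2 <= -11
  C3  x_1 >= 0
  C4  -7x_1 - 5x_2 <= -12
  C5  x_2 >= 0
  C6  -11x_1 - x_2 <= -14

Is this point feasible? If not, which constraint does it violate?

Constraint C6: -11x_1 - x_2 = -6, which is not ≤ -14. All other constraints are satisfied.

not feasible — violates C6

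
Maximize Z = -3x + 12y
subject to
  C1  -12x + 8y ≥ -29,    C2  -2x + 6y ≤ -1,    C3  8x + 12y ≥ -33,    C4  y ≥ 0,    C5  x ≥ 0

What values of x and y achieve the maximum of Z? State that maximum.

x = 83/28, y = 23/28, maximum Z = 27/28

Corner points and Z = -3x + 12y:
  (83/28, 23/28) → Z = 27/28
  (29/12, 0) → Z = -29/4
  (1/2, 0) → Z = -3/2

The binding constraints are -12x + 8y = -29 and -2x + 6y = -1.
Solving simultaneously gives x = 83/28, y = 23/28.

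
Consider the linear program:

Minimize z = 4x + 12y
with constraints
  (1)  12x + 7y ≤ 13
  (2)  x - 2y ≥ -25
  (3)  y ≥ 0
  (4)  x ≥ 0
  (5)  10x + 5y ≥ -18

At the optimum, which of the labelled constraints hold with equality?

(3) and (4)

Vertices and z = 4x + 12y:
  (13/12, 0) → z = 13/3
  (0, 13/7) → z = 156/7
  (0, 0) → z = 0

The minimum is at (0, 0). Substituting into each constraint, equality holds for (3) and (4); the remaining constraints have slack.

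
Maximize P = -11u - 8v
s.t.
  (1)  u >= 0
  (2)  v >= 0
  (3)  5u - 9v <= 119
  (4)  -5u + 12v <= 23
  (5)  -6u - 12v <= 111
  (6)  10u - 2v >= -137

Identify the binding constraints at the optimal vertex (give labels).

Vertices and P = -11u - 8v:
  (0, 0) → P = 0
  (0, 23/12) → P = -46/3
  (119/5, 0) → P = -1309/5
  (109, 142/3) → P = -4733/3

The maximum is at (0, 0). Substituting into each constraint, equality holds for (1) and (2); the remaining constraints have slack.

(1) and (2)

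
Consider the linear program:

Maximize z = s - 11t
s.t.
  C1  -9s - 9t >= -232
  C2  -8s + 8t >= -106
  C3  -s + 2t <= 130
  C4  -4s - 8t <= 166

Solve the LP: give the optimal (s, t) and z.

Vertices and z = s - 11t:
  (1405/72, 451/72) → z = -889/18
  (-706/27, 1402/27) → z = -1792/3
  (-5, -73/4) → z = 783/4
  (-343/4, 177/8) → z = -2633/8

s = -5, t = -73/4, maximum z = 783/4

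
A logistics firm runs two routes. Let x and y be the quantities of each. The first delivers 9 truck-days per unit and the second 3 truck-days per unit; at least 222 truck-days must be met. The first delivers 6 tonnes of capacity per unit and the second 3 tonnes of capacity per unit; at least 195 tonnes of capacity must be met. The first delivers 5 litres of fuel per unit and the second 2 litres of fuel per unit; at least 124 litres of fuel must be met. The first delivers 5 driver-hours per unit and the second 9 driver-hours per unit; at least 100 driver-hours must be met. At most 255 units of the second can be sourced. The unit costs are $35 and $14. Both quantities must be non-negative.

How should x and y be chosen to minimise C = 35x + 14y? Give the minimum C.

The feasible region is unbounded (it extends along (1, 0)), but C strictly increases along every unbounded feasible direction, so there is no improving ray and the minimum is attained at a vertex.

The binding constraints are 9x + 3y = 222 and 6x + 3y = 195.
Solving simultaneously gives x = 9, y = 47.

x = 9, y = 47, minimum C = 973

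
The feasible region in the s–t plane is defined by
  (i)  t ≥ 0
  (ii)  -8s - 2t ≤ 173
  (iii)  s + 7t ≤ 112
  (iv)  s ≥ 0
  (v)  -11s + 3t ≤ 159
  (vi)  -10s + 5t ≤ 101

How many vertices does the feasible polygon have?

3

The feasible vertices (each the meet of two boundaries and inside every other half-plane) are:
  (112, 0)
  (0, 0)
  (0, 16)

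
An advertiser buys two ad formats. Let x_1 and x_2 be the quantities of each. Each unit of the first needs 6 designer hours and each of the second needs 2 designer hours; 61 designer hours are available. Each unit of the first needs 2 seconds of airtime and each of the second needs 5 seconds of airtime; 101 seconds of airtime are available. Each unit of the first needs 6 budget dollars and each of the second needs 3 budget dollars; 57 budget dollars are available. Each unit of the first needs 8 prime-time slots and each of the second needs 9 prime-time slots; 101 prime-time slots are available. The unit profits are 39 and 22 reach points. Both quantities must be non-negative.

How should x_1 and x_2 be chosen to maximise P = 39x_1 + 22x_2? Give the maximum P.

x_1 = 7, x_2 = 5, maximum P = 383

Vertices and P = 39x_1 + 22x_2:
  (0, 0) → P = 0
  (0, 101/9) → P = 2222/9
  (19/2, 0) → P = 741/2
  (7, 5) → P = 383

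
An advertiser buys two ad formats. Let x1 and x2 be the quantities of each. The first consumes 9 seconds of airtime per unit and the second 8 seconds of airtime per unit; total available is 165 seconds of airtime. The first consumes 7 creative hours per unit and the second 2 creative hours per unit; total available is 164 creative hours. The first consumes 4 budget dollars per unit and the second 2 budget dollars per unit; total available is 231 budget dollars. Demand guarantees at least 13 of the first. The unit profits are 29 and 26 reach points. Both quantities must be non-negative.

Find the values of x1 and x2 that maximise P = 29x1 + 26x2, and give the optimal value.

x1 = 13, x2 = 6, maximum P = 533

Feasible corners and P = 29x1 + 26x2:
  (55/3, 0) → P = 1595/3
  (13, 0) → P = 377
  (13, 6) → P = 533

The binding constraints are 9x1 + 8x2 = 165 and x1 = 13.
Solving simultaneously gives x1 = 13, x2 = 6.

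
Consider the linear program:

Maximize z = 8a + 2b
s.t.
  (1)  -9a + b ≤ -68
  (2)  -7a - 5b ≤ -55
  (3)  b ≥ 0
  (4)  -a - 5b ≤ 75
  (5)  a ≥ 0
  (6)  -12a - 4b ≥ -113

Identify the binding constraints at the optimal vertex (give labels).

Feasible corners and z = 8a + 2b:
  (395/52, 19/52) → z = 123/2
  (385/48, 67/16) → z = 1741/24
  (55/7, 0) → z = 440/7
  (113/12, 0) → z = 226/3

The maximum is at (113/12, 0). Substituting into each constraint, equality holds for (3) and (6); the remaining constraints have slack.

(3) and (6)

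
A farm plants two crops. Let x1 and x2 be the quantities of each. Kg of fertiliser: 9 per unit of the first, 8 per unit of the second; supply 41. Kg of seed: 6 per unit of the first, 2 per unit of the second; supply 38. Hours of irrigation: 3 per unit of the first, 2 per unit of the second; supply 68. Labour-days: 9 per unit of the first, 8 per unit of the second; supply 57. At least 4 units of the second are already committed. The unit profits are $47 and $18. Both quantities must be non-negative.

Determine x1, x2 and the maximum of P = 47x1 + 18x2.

Feasible corners and P = 47x1 + 18x2:
  (0, 41/8) → P = 369/4
  (0, 4) → P = 72
  (1, 4) → P = 119

The optimum lies where 9x1 + 8x2 = 41 and x2 = 4.
Solving simultaneously gives x1 = 1, x2 = 4.

x1 = 1, x2 = 4, maximum P = 119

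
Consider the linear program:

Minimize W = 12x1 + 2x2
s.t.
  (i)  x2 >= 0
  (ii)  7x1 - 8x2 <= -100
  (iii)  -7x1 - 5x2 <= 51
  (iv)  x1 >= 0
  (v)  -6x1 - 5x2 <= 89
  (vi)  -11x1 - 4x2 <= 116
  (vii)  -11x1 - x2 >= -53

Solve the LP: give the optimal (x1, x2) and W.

x1 = 0, x2 = 25/2, minimum W = 25

Feasible corners and W = 12x1 + 2x2:
  (0, 25/2) → W = 25
  (324/95, 1471/95) → W = 1366/19
  (0, 53) → W = 106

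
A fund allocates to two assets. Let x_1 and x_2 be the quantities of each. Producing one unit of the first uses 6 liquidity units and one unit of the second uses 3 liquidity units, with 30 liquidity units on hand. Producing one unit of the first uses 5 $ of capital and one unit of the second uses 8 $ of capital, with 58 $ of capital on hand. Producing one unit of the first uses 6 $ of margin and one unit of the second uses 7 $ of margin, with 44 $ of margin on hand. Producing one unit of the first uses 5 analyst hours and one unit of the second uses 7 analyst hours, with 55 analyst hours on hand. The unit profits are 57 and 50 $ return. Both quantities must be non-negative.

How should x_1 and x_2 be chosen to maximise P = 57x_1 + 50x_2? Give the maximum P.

Feasible corners and P = 57x_1 + 50x_2:
  (0, 0) → P = 0
  (0, 44/7) → P = 2200/7
  (5, 0) → P = 285
  (13/4, 7/2) → P = 1441/4

The binding constraints are 6x_1 + 3x_2 = 30 and 6x_1 + 7x_2 = 44.
Solving simultaneously gives x_1 = 13/4, x_2 = 7/2.

x_1 = 13/4, x_2 = 7/2, maximum P = 1441/4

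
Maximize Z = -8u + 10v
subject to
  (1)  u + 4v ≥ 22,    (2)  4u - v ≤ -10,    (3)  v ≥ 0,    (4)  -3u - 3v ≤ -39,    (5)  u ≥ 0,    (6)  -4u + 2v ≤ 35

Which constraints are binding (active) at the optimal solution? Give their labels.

(2) and (6)

Corner points and Z = -8u + 10v:
  (3/5, 62/5) → Z = 596/5
  (15/4, 25) → Z = 220
  (0, 13) → Z = 130
  (0, 35/2) → Z = 175

The maximum is at (15/4, 25). Substituting into each constraint, equality holds for (2) and (6); the remaining constraints have slack.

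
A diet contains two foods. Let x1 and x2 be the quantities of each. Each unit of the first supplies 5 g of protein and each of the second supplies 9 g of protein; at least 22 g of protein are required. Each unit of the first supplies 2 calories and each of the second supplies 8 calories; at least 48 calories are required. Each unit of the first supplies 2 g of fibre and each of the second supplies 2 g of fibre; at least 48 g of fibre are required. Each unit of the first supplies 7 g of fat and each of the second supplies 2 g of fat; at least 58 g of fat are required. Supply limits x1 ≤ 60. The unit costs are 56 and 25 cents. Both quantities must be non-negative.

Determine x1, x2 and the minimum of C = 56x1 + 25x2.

The feasible region is unbounded (it extends along (0, 1)), but C strictly increases along every unbounded feasible direction, so there is no improving ray and the minimum is attained at a vertex.

At the optimal vertex, 2x1 + 2x2 = 48 and 7x1 + 2x2 = 58.
Solving simultaneously gives x1 = 2, x2 = 22.

x1 = 2, x2 = 22, minimum C = 662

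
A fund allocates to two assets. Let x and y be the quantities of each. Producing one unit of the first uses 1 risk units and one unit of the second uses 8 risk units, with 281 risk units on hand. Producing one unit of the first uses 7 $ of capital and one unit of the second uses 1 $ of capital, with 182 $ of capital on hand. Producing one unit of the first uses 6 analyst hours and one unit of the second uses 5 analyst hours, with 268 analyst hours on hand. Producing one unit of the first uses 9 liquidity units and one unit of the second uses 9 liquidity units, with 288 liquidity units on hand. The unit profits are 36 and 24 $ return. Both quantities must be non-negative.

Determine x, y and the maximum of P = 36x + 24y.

x = 25, y = 7, maximum P = 1068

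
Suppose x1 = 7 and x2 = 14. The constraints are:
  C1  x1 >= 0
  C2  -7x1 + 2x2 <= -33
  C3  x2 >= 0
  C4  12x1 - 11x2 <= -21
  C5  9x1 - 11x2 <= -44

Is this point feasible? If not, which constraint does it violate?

not feasible — violates C2

Constraint C2: -7x1 + 2x2 = -21, which is not ≤ -33. All other constraints are satisfied.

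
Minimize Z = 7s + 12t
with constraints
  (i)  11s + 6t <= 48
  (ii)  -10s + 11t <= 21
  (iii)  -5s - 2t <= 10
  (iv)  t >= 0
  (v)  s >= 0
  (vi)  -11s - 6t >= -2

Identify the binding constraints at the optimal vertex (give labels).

Corner points and Z = 7s + 12t:
  (0, 0) → Z = 0
  (2/11, 0) → Z = 14/11
  (0, 1/3) → Z = 4

The minimum is at (0, 0). Substituting into each constraint, equality holds for (iv) and (v); the remaining constraints have slack.

(iv) and (v)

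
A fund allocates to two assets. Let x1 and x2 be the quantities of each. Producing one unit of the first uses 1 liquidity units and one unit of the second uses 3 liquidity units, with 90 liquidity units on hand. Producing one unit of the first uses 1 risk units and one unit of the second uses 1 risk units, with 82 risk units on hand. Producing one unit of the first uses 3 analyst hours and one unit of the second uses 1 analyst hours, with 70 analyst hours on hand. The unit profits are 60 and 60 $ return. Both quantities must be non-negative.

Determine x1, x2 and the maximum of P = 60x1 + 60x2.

x1 = 15, x2 = 25, maximum P = 2400

Corner points and P = 60x1 + 60x2:
  (0, 0) → P = 0
  (0, 30) → P = 1800
  (70/3, 0) → P = 1400
  (15, 25) → P = 2400

The binding constraints are x1 + 3x2 = 90 and 3x1 + x2 = 70.
Solving simultaneously gives x1 = 15, x2 = 25.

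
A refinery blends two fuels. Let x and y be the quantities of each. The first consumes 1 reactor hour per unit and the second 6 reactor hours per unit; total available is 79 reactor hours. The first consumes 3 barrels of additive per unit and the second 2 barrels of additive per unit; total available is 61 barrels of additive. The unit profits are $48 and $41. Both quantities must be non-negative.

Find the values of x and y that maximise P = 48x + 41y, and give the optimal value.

Vertices and P = 48x + 41y:
  (0, 0) → P = 0
  (0, 79/6) → P = 3239/6
  (61/3, 0) → P = 976
  (13, 11) → P = 1075

x = 13, y = 11, maximum P = 1075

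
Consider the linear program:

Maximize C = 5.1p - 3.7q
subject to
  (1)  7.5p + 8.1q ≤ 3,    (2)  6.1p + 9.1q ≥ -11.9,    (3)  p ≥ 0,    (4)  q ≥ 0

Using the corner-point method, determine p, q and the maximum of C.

p = 0.4, q = 0, maximum C = 2.04

Feasible corners and C = 5.1p - 3.7q:
  (0, 10/27) → C = -37/27
  (2/5, 0) → C = 51/25
  (0, 0) → C = 0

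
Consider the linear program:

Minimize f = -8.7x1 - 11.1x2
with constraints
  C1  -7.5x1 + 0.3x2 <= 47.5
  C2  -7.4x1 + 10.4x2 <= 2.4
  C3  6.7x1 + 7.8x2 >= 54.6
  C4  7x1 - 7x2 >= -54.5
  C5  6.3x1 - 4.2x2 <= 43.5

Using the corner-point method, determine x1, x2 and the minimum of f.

Vertices and f = -8.7x1 - 11.1x2:
  (1056/245, 10503/3185) → f = -337167/4550
  (94/7, 137/14) → f = -4509/20
  (9477/1288, 1751/2576) → f = -263337/3680

x1 = 94/7, x2 = 137/14, minimum f = -4509/20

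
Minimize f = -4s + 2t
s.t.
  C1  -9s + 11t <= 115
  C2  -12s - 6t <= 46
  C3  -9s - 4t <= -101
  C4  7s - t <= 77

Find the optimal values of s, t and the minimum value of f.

Corner points and f = -4s + 2t:
  (217/45, 72/5) → f = 428/45
  (481/34, 749/34) → f = -213/17
  (409/37, 14/37) → f = -1608/37

The optimum lies where -9s - 4t = -101 and 7s - t = 77.
Solving simultaneously gives s = 409/37, t = 14/37.

s = 409/37, t = 14/37, minimum f = -1608/37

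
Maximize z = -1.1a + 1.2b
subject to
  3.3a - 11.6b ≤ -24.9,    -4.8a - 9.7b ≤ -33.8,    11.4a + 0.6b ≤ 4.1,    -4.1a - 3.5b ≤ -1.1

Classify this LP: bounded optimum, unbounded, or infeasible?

unbounded

From the feasible point (1949/10770, 6094/1795), moving in the direction (-3.5, 4.1) keeps every constraint satisfied while z increases without bound.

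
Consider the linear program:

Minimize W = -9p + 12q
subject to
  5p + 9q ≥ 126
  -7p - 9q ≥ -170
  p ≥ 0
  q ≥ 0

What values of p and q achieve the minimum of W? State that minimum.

Vertices and W = -9p + 12q:
  (22, 16/9) → W = -530/3
  (0, 14) → W = 168
  (0, 170/9) → W = 680/3

The binding constraints are 5p + 9q = 126 and -7p - 9q = -170.
Solving simultaneously gives p = 22, q = 16/9.

p = 22, q = 16/9, minimum W = -530/3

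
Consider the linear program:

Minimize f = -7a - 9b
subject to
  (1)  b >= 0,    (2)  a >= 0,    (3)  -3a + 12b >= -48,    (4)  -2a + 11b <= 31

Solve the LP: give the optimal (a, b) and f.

Extreme points and f = -7a - 9b:
  (0, 0) → f = 0
  (16, 0) → f = -112
  (0, 31/11) → f = -279/11
  (100, 21) → f = -889

At the optimal vertex, -3a + 12b = -48 and -2a + 11b = 31.
Solving simultaneously gives a = 100, b = 21.

a = 100, b = 21, minimum f = -889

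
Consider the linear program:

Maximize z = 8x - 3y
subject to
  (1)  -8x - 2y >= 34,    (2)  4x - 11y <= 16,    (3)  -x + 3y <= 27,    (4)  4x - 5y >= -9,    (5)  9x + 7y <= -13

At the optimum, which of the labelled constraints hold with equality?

(1) and (2)

Extreme points and z = 8x - 3y:
  (-57/16, -11/4) → z = -81/4
  (-47/12, -4/3) → z = -82/3
  (-179/24, -25/6) → z = -283/6

The maximum is at (-57/16, -11/4). Substituting into each constraint, equality holds for (1) and (2); the remaining constraints have slack.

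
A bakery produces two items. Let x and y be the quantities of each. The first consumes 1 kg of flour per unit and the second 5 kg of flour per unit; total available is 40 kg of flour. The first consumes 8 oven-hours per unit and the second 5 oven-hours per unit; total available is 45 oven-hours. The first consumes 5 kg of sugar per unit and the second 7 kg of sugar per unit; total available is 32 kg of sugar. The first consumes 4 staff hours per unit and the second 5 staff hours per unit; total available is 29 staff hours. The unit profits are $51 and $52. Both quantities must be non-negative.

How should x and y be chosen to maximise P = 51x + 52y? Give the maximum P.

Extreme points and P = 51x + 52y:
  (0, 0) → P = 0
  (0, 32/7) → P = 1664/7
  (45/8, 0) → P = 2295/8
  (5, 1) → P = 307

The optimum lies where 8x + 5y = 45 and 5x + 7y = 32.
Solving simultaneously gives x = 5, y = 1.

x = 5, y = 1, maximum P = 307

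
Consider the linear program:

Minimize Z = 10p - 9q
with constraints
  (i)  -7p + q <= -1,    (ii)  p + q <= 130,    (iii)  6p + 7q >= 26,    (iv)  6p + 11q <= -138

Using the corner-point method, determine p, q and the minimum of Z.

p = 313/6, q = -41, minimum Z = 2672/3

Extreme points and Z = 10p - 9q:
  (884, -754) → Z = 15626
  (1568/5, -918/5) → Z = 23942/5
  (313/6, -41) → Z = 2672/3

The optimum lies where 6p + 7q = 26 and 6p + 11q = -138.
Solving simultaneously gives p = 313/6, q = -41.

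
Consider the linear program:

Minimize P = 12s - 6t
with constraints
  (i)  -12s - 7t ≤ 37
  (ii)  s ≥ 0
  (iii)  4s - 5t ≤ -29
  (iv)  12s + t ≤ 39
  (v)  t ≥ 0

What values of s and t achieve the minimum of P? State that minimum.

Corner points and P = 12s - 6t:
  (0, 29/5) → P = -174/5
  (0, 39) → P = -234
  (83/32, 63/8) → P = -129/8

s = 0, t = 39, minimum P = -234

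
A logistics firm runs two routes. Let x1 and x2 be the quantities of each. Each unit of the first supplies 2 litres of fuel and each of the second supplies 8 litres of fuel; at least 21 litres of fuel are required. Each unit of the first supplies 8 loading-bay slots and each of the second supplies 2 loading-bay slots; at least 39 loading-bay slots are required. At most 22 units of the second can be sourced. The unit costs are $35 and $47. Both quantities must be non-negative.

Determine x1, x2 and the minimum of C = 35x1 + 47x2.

x1 = 9/2, x2 = 3/2, minimum C = 228

The feasible region is unbounded (it extends along (1, 0)), but C strictly increases along every unbounded feasible direction, so there is no improving ray and the minimum is attained at a vertex.

The optimum lies where 2x1 + 8x2 = 21 and 8x1 + 2x2 = 39.
Solving simultaneously gives x1 = 9/2, x2 = 3/2.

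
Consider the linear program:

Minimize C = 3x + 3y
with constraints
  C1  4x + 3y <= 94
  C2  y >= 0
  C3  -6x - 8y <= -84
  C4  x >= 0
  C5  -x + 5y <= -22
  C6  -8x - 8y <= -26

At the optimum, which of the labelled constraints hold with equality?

C2 and C5

Vertices and C = 3x + 3y:
  (47/2, 0) → C = 141/2
  (536/23, 6/23) → C = 1626/23
  (22, 0) → C = 66

The minimum is at (22, 0). Substituting into each constraint, equality holds for C2 and C5; the remaining constraints have slack.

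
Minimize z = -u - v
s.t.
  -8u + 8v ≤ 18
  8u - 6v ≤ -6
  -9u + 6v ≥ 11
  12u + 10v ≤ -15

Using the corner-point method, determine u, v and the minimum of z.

u = -75/44, v = 6/11, minimum z = 51/44

The feasible region is unbounded (it extends along (-3, -4), (-1, -1)), but z strictly increases along every unbounded feasible direction, so there is no improving ray and the minimum is attained at a vertex.

The binding constraints are -8u + 8v = 18 and 12u + 10v = -15.
Solving simultaneously gives u = -75/44, v = 6/11.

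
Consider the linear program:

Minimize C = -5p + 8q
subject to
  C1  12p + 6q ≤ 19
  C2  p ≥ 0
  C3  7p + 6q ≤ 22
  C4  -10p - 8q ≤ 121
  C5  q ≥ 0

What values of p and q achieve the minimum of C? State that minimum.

p = 19/12, q = 0, minimum C = -95/12

Vertices and C = -5p + 8q:
  (0, 19/6) → C = 76/3
  (19/12, 0) → C = -95/12
  (0, 0) → C = 0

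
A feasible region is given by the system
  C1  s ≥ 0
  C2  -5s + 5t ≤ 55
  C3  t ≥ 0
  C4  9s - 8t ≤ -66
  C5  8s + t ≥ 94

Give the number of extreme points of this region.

3

Pairwise boundary intersections that survive every other constraint:
  (22, 33)
  (83/9, 182/9)
  (686/73, 1374/73)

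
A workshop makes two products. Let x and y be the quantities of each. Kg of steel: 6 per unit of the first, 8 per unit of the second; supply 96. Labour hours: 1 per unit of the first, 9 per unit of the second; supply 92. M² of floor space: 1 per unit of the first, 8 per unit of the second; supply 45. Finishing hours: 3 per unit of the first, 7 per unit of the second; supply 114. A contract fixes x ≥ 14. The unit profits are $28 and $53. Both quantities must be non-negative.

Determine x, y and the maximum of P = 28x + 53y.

Feasible corners and P = 28x + 53y:
  (16, 0) → P = 448
  (14, 0) → P = 392
  (14, 3/2) → P = 943/2

x = 14, y = 3/2, maximum P = 943/2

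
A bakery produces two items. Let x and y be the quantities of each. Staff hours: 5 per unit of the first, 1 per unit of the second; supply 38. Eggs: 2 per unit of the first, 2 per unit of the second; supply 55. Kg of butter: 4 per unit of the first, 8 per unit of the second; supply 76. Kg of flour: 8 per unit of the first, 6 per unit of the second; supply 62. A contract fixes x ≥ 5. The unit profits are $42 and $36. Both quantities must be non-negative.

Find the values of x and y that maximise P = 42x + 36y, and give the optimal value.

Corner points and P = 42x + 36y:
  (38/5, 0) → P = 1596/5
  (5, 0) → P = 210
  (83/11, 3/11) → P = 3594/11
  (5, 11/3) → P = 342

x = 5, y = 11/3, maximum P = 342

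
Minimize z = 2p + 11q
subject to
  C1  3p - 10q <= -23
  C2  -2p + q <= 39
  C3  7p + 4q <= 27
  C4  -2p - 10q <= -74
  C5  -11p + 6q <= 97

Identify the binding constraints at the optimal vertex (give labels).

C3 and C4

Extreme points and z = 2p + 11q:
  (-13/31, 232/31) → z = 2526/31
  (-113/43, 488/43) → z = 5142/43
  (-263/61, 504/61) → z = 5018/61

The minimum is at (-13/31, 232/31). Substituting into each constraint, equality holds for C3 and C4; the remaining constraints have slack.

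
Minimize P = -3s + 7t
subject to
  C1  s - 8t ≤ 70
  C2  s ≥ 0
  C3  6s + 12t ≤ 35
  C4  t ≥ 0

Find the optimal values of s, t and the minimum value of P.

s = 35/6, t = 0, minimum P = -35/2

Vertices and P = -3s + 7t:
  (0, 35/12) → P = 245/12
  (0, 0) → P = 0
  (35/6, 0) → P = -35/2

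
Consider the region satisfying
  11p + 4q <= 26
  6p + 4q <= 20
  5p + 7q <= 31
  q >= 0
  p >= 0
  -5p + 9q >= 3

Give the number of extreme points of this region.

Intersecting each pair of boundary lines and keeping only the points that satisfy every inequality leaves:
  (6/5, 16/5)
  (222/119, 163/119)
  (8/11, 43/11)
  (0, 31/7)
  (0, 1/3)

5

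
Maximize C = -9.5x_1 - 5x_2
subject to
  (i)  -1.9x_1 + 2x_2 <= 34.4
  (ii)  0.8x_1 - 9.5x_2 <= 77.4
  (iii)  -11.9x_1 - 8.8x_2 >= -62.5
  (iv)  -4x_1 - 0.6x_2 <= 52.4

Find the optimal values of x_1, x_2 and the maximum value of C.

x_1 = -434/37, x_2 = -338/37, maximum C = 5813/37

At the optimal vertex, 0.8x_1 - 9.5x_2 = 77.4 and -4x_1 - 0.6x_2 = 52.4.
Solving simultaneously gives x_1 = -434/37, x_2 = -338/37.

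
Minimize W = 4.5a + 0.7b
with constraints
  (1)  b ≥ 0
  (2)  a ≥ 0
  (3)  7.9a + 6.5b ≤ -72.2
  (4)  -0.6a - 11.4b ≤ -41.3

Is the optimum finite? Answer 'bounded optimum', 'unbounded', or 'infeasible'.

infeasible

The boundaries b = 0 and -0.6a - 11.4b = -41.3 meet at (413/6, 0), but that point violates 7.9a + 6.5b ≤ -72.2. Every candidate vertex is excluded by some other constraint, so the feasible region is empty.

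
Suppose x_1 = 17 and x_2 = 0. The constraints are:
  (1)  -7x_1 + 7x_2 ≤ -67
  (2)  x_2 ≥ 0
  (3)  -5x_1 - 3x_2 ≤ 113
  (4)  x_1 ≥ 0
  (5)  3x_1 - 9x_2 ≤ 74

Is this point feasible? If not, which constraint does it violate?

feasible

(1): -119 ≤ -67 ✓
(2): 0 ≥ 0 ✓
(3): -85 ≤ 113 ✓
(4): 17 ≥ 0 ✓
(5): 51 ≤ 74 ✓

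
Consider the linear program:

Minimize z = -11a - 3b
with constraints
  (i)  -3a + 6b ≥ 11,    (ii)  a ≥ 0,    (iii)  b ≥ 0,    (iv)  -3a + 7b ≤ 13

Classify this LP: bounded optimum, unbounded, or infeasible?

bounded optimum

Corner points and z = -11a - 3b:
  (0, 11/6) → z = -11/2
  (1/3, 2) → z = -29/3
  (0, 13/7) → z = -39/7
The feasible region has finitely many vertices and no improving ray; the minimum is -29/3 at (1/3, 2).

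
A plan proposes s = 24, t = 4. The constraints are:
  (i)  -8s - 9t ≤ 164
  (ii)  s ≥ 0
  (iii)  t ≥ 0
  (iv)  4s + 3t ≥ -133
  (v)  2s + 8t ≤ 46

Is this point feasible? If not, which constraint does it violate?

not feasible — violates (v)

Constraint (v): 2s + 8t = 80, which is not ≤ 46. All other constraints are satisfied.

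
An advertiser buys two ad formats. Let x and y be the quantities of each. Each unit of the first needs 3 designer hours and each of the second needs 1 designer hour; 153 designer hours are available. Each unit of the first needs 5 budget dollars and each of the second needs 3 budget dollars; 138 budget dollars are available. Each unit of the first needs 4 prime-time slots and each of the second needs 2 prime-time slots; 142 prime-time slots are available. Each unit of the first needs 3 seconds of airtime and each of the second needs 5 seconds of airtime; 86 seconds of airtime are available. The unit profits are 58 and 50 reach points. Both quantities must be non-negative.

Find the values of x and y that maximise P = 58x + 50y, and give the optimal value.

At the optimal vertex, 5x + 3y = 138 and 3x + 5y = 86.
Solving simultaneously gives x = 27, y = 1.

x = 27, y = 1, maximum P = 1616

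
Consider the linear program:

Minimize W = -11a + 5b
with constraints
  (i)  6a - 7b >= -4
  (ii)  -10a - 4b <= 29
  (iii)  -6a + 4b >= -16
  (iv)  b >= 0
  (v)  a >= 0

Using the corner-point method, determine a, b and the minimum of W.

Feasible corners and W = -11a + 5b:
  (64/9, 20/3) → W = -404/9
  (0, 4/7) → W = 20/7
  (8/3, 0) → W = -88/3
  (0, 0) → W = 0

a = 64/9, b = 20/3, minimum W = -404/9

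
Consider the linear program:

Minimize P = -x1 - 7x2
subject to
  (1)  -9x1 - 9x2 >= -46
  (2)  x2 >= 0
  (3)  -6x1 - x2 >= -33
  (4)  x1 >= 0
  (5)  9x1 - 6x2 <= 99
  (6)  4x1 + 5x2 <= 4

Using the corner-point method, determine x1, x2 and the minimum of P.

x1 = 0, x2 = 4/5, minimum P = -28/5

Vertices and P = -x1 - 7x2:
  (0, 0) → P = 0
  (1, 0) → P = -1
  (0, 4/5) → P = -28/5

The binding constraints are x1 = 0 and 4x1 + 5x2 = 4.
Solving simultaneously gives x1 = 0, x2 = 4/5.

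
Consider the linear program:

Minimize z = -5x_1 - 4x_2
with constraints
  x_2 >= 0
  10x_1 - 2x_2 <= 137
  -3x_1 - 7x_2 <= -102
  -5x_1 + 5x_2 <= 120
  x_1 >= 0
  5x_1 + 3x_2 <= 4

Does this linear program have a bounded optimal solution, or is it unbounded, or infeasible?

The boundaries x_2 = 0 and x_1 = 0 meet at (0, 0), but that point violates -3x_1 - 7x_2 ≤ -102. Every candidate vertex is excluded by some other constraint, so the feasible region is empty.

infeasible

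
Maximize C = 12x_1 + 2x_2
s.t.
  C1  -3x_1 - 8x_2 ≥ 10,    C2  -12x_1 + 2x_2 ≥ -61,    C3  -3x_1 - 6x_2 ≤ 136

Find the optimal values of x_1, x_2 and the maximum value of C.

x_1 = 78/17, x_2 = -101/34, maximum C = 835/17

Corner points and C = 12x_1 + 2x_2:
  (78/17, -101/34) → C = 835/17
  (-514/3, 63) → C = -1930
  (47/39, -605/26) → C = -417/13

At the optimal vertex, -3x_1 - 8x_2 = 10 and -12x_1 + 2x_2 = -61.
Solving simultaneously gives x_1 = 78/17, x_2 = -101/34.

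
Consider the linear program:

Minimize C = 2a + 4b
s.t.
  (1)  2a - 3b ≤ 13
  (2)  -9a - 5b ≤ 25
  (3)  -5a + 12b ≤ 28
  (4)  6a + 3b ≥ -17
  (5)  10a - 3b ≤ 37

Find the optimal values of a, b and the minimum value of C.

a = -10/37, b = -167/37, minimum C = -688/37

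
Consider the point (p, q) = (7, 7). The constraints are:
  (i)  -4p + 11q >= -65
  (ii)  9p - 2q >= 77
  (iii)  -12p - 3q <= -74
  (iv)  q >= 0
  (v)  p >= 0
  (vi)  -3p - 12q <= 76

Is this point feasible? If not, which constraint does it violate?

not feasible — violates (ii)

Constraint (ii): 9p - 2q = 49, which is not ≥ 77. All other constraints are satisfied.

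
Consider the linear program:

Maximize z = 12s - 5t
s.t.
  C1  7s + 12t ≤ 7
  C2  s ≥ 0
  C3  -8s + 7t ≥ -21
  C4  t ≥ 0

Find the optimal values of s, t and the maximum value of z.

Vertices and z = 12s - 5t:
  (0, 7/12) → z = -35/12
  (1, 0) → z = 12
  (0, 0) → z = 0

s = 1, t = 0, maximum z = 12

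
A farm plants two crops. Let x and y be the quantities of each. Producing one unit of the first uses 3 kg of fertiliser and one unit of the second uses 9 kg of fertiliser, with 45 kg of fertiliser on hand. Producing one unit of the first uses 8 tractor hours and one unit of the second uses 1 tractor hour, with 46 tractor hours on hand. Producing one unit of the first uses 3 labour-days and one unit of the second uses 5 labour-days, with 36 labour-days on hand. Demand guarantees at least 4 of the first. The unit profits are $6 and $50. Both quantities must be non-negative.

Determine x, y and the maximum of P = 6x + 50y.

x = 4, y = 11/3, maximum P = 622/3

Corner points and P = 6x + 50y:
  (23/4, 0) → P = 69/2
  (4, 0) → P = 24
  (123/23, 74/23) → P = 4438/23
  (4, 11/3) → P = 622/3

The binding constraints are 3x + 9y = 45 and x = 4.
Solving simultaneously gives x = 4, y = 11/3.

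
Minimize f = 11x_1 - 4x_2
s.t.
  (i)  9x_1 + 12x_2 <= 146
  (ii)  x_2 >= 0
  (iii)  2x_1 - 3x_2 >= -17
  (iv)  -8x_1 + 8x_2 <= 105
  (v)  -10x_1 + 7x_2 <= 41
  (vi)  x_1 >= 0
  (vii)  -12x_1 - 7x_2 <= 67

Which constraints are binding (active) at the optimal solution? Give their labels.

Feasible corners and f = 11x_1 - 4x_2:
  (146/9, 0) → f = 1606/9
  (78/17, 445/51) → f = 794/51
  (0, 0) → f = 0
  (0, 17/3) → f = -68/3

The minimum is at (0, 17/3). Substituting into each constraint, equality holds for (iii) and (vi); the remaining constraints have slack.

(iii) and (vi)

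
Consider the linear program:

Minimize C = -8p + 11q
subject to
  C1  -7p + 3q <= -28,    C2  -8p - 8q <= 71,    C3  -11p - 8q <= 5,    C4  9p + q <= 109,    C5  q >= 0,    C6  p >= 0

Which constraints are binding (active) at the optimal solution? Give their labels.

Extreme points and C = -8p + 11q:
  (355/34, 511/34) → C = 2781/34
  (4, 0) → C = -32
  (109/9, 0) → C = -872/9

The minimum is at (109/9, 0). Substituting into each constraint, equality holds for C4 and C5; the remaining constraints have slack.

C4 and C5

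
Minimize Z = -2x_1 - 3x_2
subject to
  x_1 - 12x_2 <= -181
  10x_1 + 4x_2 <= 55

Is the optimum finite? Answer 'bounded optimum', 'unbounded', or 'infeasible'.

unbounded

From the feasible point (-16/31, 1865/124), moving in the direction (-4, 10) keeps every constraint satisfied while Z decreases without bound.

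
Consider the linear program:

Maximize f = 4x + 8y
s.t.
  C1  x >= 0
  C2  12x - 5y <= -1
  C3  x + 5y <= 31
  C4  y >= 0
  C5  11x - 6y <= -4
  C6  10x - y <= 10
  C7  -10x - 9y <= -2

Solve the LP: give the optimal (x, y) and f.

x = 27/17, y = 100/17, maximum f = 908/17

Feasible corners and f = 4x + 8y:
  (0, 31/5) → f = 248/5
  (0, 2/3) → f = 16/3
  (14/17, 37/17) → f = 352/17
  (51/38, 65/19) → f = 622/19
  (27/17, 100/17) → f = 908/17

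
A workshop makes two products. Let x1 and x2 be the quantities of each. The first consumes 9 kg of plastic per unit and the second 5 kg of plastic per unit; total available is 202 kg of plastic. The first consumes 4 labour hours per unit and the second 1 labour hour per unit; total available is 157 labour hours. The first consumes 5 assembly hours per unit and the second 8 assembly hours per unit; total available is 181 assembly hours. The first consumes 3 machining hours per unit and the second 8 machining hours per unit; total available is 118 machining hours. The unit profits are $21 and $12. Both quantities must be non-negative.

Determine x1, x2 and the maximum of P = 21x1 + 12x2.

Feasible corners and P = 21x1 + 12x2:
  (0, 0) → P = 0
  (0, 59/4) → P = 177
  (202/9, 0) → P = 1414/3
  (18, 8) → P = 474

The optimum lies where 9x1 + 5x2 = 202 and 3x1 + 8x2 = 118.
Solving simultaneously gives x1 = 18, x2 = 8.

x1 = 18, x2 = 8, maximum P = 474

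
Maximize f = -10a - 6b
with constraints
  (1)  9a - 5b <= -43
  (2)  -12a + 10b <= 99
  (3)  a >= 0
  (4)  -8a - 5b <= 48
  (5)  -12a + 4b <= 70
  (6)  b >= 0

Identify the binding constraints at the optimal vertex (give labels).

Extreme points and f = -10a - 6b:
  (13/6, 25/2) → f = -290/3
  (0, 43/5) → f = -258/5
  (0, 99/10) → f = -297/5

The maximum is at (0, 43/5). Substituting into each constraint, equality holds for (1) and (3); the remaining constraints have slack.

(1) and (3)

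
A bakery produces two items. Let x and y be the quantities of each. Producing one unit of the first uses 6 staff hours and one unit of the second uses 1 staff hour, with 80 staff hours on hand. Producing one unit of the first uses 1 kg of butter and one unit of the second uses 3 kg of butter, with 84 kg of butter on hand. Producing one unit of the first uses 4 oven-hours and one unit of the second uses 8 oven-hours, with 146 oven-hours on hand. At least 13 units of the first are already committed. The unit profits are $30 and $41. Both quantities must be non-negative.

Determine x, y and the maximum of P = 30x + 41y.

x = 13, y = 2, maximum P = 472

The optimum lies where 6x + y = 80 and x = 13.
Solving simultaneously gives x = 13, y = 2.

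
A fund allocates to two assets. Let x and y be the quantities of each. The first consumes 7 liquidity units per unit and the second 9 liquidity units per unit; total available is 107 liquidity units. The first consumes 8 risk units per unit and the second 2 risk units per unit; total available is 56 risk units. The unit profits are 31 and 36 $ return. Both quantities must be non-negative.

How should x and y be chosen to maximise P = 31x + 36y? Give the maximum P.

Corner points and P = 31x + 36y:
  (0, 0) → P = 0
  (0, 107/9) → P = 428
  (7, 0) → P = 217
  (5, 8) → P = 443

The binding constraints are 7x + 9y = 107 and 8x + 2y = 56.
Solving simultaneously gives x = 5, y = 8.

x = 5, y = 8, maximum P = 443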